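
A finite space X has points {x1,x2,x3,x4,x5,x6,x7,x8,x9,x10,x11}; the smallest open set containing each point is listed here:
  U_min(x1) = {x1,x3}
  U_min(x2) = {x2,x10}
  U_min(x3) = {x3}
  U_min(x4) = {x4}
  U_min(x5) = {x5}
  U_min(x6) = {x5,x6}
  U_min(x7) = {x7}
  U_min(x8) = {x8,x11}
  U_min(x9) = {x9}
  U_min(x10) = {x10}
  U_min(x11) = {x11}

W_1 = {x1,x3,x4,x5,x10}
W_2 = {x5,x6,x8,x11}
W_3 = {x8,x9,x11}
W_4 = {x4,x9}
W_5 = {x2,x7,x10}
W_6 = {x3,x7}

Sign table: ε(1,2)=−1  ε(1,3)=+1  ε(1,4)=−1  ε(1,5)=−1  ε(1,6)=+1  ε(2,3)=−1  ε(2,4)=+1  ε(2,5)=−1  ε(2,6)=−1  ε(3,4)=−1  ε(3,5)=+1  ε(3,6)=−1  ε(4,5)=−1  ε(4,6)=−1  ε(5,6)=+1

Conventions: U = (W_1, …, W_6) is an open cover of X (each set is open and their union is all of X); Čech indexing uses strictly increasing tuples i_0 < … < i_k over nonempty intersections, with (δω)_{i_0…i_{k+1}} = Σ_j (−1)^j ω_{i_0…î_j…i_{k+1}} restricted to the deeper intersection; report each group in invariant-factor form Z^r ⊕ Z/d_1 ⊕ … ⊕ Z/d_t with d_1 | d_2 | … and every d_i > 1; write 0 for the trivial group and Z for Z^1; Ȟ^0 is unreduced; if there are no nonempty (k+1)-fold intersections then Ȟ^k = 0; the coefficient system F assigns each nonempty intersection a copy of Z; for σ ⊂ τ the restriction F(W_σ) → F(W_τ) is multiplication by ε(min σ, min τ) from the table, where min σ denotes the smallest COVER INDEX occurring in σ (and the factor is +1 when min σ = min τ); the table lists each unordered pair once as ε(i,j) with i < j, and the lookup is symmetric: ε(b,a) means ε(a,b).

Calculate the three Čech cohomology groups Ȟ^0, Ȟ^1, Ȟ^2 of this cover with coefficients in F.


Ȟ^0(U;F) ≅ 0,  Ȟ^1(U;F) ≅ Z ⊕ Z/2,  Ȟ^2(U;F) ≅ 0

nonempty overlaps:
  W12={x5} W14={x4} W15={x10} W16={x3} W23={x8,x11} W34={x9} W56={x7}
C dims 6,7; δ0: rk 6, SNF 1^5·2
degree 0: 6−6−0 = 0 → Ȟ^0 ≅ 0
degree 1: 7−0−6 = 1 plus torsion [2] → Ȟ^1 ≅ Z ⊕ Z/2
degree 2: 0−0−0 = 0 → Ȟ^2 ≅ 0


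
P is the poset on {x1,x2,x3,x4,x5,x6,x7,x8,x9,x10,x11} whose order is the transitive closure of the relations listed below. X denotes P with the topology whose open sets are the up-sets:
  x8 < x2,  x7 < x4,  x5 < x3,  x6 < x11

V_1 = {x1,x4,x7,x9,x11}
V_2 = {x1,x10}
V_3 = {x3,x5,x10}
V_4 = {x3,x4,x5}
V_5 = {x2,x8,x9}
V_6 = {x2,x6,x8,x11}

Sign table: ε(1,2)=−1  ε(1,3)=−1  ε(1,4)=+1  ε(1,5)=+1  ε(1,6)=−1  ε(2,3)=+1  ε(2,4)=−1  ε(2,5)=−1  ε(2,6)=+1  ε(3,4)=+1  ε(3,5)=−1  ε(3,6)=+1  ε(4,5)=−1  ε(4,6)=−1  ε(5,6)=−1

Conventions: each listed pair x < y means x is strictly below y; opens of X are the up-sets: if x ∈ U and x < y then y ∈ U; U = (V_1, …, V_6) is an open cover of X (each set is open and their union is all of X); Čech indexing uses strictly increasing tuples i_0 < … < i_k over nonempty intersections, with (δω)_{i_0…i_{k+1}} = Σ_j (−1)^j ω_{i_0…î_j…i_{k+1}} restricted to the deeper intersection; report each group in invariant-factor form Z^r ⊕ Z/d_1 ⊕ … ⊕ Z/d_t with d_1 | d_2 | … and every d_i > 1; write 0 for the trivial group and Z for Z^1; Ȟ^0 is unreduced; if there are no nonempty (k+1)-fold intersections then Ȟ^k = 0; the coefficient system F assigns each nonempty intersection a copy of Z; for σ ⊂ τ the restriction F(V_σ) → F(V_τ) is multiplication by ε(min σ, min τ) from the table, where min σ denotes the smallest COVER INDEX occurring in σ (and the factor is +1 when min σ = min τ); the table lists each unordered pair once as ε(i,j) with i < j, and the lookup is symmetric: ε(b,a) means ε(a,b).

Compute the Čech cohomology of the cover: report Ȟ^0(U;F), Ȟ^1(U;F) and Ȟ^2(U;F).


cover nerve:
  V12={x1} V14={x4} V15={x9} V16={x11} V23={x10} V34={x3,x5} V56={x2,x8}
C dims 6,7; δ0: rk 6, SNF 1^5·2
Ȟ^0: (6−6)−0=0 ⇒ 0
Ȟ^1: (7−0)−6=1 plus torsion [2] ⇒ Z ⊕ Z/2
Ȟ^2: (0−0)−0=0 ⇒ 0

Ȟ^0(U;F) ≅ 0, Ȟ^1(U;F) ≅ Z ⊕ Z/2, Ȟ^2(U;F) ≅ 0


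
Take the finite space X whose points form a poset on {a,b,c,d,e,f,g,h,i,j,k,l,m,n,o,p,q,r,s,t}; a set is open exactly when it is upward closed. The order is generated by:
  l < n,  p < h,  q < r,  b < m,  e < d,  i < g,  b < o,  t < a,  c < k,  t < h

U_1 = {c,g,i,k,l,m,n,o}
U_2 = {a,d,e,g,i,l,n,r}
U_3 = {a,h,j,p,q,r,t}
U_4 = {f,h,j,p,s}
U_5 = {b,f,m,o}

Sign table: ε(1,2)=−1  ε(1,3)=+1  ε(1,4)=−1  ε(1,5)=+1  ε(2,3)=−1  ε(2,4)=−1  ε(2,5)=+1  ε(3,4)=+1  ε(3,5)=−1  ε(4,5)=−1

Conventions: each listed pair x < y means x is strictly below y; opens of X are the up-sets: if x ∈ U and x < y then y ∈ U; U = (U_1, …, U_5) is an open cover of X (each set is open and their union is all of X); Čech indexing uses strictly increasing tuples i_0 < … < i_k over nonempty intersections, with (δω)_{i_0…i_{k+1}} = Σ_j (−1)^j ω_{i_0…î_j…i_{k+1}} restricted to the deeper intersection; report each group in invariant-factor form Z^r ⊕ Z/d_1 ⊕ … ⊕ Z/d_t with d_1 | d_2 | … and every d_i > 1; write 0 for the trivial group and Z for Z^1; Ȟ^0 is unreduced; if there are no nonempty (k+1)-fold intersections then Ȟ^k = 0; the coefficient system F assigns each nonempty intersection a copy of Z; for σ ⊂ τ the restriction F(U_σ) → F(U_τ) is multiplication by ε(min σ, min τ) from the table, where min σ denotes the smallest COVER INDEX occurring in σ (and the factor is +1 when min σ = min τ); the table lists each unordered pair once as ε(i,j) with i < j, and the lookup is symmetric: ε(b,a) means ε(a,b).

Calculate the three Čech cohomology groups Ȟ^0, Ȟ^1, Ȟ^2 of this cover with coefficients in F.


Ȟ^0(U;F) ≅ 0, Ȟ^1(U;F) ≅ Z/2, Ȟ^2(U;F) ≅ 0

nonempty intersections:
  U12={g,i,l,n} U15={m,o} U23={a,r} U34={h,j,p} U45={f}
C dims 5,5; δ0: rk 5, SNF 1^4·2
Ȟ^0: (5−5)−0=0 ⇒ 0
Ȟ^1: (5−0)−5=0 plus torsion [2] ⇒ Z/2
Ȟ^2: (0−0)−0=0 ⇒ 0


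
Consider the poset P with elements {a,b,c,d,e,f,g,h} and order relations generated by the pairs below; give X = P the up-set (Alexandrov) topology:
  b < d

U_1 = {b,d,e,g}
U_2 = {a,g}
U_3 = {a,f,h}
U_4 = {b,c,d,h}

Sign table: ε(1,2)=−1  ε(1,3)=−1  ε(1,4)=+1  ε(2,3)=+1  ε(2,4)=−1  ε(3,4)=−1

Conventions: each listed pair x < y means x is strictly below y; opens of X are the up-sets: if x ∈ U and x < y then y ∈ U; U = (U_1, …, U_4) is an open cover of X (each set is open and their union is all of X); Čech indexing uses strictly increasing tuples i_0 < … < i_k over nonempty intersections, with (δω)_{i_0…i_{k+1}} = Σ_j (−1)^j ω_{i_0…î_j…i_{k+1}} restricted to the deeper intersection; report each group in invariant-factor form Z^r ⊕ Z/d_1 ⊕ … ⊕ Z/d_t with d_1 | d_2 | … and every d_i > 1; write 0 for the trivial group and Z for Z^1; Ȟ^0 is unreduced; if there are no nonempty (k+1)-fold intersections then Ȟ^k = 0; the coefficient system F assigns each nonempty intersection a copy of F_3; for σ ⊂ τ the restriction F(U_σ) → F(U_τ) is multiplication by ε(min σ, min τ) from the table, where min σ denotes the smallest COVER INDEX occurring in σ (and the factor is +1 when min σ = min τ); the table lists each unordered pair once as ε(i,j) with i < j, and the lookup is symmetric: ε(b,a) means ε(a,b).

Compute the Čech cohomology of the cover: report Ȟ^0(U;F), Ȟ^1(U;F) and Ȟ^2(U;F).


Ȟ^0(U;F) ≅ Z/3,  Ȟ^1(U;F) ≅ Z/3,  Ȟ^2(U;F) ≅ 0

intersection data:
  U12={g} U14={b,d} U23={a} U34={h}
C dims 4,4; δ0: rk_F3 3
Ȟ^0 = (4 − 3) − 0 = 1, so Ȟ^0 ≅ Z/3
Ȟ^1 = (4 − 0) − 3 = 1, so Ȟ^1 ≅ Z/3
Ȟ^2 = (0 − 0) − 0 = 0, so Ȟ^2 ≅ 0


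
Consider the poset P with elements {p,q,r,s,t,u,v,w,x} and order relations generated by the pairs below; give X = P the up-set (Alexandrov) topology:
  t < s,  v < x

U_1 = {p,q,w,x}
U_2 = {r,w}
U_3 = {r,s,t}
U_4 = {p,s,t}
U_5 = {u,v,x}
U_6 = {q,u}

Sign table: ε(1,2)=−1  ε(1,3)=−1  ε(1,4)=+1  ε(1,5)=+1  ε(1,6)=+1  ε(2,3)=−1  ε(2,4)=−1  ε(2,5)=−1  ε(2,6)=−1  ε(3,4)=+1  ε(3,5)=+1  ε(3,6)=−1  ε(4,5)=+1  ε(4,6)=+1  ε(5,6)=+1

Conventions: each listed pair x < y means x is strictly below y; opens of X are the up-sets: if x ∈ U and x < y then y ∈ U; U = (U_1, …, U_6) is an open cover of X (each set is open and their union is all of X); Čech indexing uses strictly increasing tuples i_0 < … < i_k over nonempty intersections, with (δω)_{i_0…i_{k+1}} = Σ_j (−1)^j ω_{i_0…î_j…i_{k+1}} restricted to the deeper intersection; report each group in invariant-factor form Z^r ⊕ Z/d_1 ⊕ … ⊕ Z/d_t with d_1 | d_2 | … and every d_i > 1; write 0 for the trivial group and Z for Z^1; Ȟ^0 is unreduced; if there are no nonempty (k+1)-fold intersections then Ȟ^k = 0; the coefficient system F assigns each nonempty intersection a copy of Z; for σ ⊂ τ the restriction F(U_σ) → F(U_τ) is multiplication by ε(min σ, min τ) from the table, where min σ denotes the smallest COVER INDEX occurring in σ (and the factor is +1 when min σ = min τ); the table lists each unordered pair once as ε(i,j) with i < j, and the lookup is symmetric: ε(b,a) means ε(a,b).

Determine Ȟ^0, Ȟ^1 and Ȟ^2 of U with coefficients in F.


Ȟ^0(U;F) ≅ Z, Ȟ^1(U;F) ≅ Z^2, Ȟ^2(U;F) ≅ 0

nerve of the cover:
  U12={w} U14={p} U15={x} U16={q} U23={r} U34={s,t} U56={u}
C dims 6,7; δ0: rk 5, SNF 1^5
Ȟ^0 = (6 − 5) − 0 = 1, so Ȟ^0 ≅ Z
Ȟ^1 = (7 − 0) − 5 = 2, so Ȟ^1 ≅ Z^2
Ȟ^2 = (0 − 0) − 0 = 0, so Ȟ^2 ≅ 0


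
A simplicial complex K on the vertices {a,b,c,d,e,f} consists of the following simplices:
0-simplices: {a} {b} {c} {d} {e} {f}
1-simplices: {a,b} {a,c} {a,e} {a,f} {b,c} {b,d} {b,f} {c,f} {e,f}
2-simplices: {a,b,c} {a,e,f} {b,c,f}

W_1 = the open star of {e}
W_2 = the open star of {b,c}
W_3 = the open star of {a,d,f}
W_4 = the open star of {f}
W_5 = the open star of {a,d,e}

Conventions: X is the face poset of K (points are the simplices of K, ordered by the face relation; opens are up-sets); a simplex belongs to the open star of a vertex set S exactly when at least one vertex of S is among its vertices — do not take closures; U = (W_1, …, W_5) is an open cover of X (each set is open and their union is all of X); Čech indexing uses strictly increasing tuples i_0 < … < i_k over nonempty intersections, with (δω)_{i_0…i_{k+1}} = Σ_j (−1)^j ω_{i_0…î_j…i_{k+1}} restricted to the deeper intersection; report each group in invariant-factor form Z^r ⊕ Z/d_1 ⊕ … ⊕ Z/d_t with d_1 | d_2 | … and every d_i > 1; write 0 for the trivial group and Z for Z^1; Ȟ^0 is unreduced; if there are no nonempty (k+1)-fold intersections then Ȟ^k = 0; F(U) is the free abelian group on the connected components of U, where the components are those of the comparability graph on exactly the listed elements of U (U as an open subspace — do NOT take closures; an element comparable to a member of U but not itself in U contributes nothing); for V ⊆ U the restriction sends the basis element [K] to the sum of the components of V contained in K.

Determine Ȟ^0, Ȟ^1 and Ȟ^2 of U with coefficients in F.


Ȟ^0 = Z,  Ȟ^1 = Z,  Ȟ^2 = 0

nerve simplices:
  W1={{e},{a,e},{e,f},{a,e,f}} W2={{b},{c},{a,b},{a,c},{b,c},{b,d},{b,f},{c,f},{a,b,c},{b,c,f}} W3={{a},{d},{f},{a,b},{a,c},{a,e},{a,f},{b,d},{b,f},{c,f},{e,f},{a,b,c},{a,e,f},{b,c,f}} W4={{f},{a,f},{b,f},{c,f},{e,f},{a,e,f},{b,c,f}} W5={{a},{d},{e},{a,b},{a,c},{a,e},{a,f},{b,d},{e,f},{a,b,c},{a,e,f}}
  W13={{a,e},{e,f},{a,e,f}} W14={{e,f},{a,e,f}} W15={{e},{a,e},{e,f},{a,e,f}} W23={{a,b},{a,c},{b,d},{b,f},{c,f},{a,b,c},{b,c,f}} W24={{b,f},{c,f},{b,c,f}} W25={{a,b},{a,c},{b,d},{a,b,c}} W34={{f},{a,f},{b,f},{c,f},{e,f},{a,e,f},{b,c,f}} W35={{a},{d},{a,b},{a,c},{a,e},{a,f},{b,d},{e,f},{a,b,c},{a,e,f}} W45={{a,f},{e,f},{a,e,f}}
  W134={{e,f},{a,e,f}} W135={{a,e},{e,f},{a,e,f}} W145={{e,f},{a,e,f}} W234={{b,f},{c,f},{b,c,f}} W235={{a,b},{a,c},{b,d},{a,b,c}} W345={{a,f},{e,f},{a,e,f}}
  W1345={{e,f},{a,e,f}}
components per intersection:
  W1: {{e},{a,e},{e,f},{a,e,f}}
  W2: {{b},{c},{a,b},{a,c},{b,c},{b,d},{b,f},{c,f},{a,b,c},{b,c,f}}
  W3: {{a},{f},{a,b},{a,c},{a,e},{a,f},{b,f},{c,f},{e,f},{a,b,c},{a,e,f},{b,c,f}} {{d},{b,d}}
  W4: {{f},{a,f},{b,f},{c,f},{e,f},{a,e,f},{b,c,f}}
  W5: {{a},{e},{a,b},{a,c},{a,e},{a,f},{e,f},{a,b,c},{a,e,f}} {{d},{b,d}}
  W13: {{a,e},{e,f},{a,e,f}}
  W14: {{e,f},{a,e,f}}
  W15: {{e},{a,e},{e,f},{a,e,f}}
  W23: {{a,b},{a,c},{a,b,c}} {{b,d}} {{b,f},{c,f},{b,c,f}}
  W24: {{b,f},{c,f},{b,c,f}}
  W25: {{a,b},{a,c},{a,b,c}} {{b,d}}
  W34: {{f},{a,f},{b,f},{c,f},{e,f},{a,e,f},{b,c,f}}
  W35: {{a},{a,b},{a,c},{a,e},{a,f},{e,f},{a,b,c},{a,e,f}} {{d},{b,d}}
  W45: {{a,f},{e,f},{a,e,f}}
  W134: {{e,f},{a,e,f}}
  W135: {{a,e},{e,f},{a,e,f}}
  W145: {{e,f},{a,e,f}}
  W234: {{b,f},{c,f},{b,c,f}}
  W235: {{a,b},{a,c},{a,b,c}} {{b,d}}
  W345: {{a,f},{e,f},{a,e,f}}
  W1345: {{e,f},{a,e,f}}
C dims 7,13,7,1; δ0: rk 6, SNF 1^6; δ1: rk 6, SNF 1^6; δ2: rk 1, SNF 1^1
degree 0: 7−6−0 = 1 → Ȟ^0 ≅ Z
degree 1: 13−6−6 = 1 → Ȟ^1 ≅ Z
degree 2: 7−1−6 = 0 → Ȟ^2 ≅ 0


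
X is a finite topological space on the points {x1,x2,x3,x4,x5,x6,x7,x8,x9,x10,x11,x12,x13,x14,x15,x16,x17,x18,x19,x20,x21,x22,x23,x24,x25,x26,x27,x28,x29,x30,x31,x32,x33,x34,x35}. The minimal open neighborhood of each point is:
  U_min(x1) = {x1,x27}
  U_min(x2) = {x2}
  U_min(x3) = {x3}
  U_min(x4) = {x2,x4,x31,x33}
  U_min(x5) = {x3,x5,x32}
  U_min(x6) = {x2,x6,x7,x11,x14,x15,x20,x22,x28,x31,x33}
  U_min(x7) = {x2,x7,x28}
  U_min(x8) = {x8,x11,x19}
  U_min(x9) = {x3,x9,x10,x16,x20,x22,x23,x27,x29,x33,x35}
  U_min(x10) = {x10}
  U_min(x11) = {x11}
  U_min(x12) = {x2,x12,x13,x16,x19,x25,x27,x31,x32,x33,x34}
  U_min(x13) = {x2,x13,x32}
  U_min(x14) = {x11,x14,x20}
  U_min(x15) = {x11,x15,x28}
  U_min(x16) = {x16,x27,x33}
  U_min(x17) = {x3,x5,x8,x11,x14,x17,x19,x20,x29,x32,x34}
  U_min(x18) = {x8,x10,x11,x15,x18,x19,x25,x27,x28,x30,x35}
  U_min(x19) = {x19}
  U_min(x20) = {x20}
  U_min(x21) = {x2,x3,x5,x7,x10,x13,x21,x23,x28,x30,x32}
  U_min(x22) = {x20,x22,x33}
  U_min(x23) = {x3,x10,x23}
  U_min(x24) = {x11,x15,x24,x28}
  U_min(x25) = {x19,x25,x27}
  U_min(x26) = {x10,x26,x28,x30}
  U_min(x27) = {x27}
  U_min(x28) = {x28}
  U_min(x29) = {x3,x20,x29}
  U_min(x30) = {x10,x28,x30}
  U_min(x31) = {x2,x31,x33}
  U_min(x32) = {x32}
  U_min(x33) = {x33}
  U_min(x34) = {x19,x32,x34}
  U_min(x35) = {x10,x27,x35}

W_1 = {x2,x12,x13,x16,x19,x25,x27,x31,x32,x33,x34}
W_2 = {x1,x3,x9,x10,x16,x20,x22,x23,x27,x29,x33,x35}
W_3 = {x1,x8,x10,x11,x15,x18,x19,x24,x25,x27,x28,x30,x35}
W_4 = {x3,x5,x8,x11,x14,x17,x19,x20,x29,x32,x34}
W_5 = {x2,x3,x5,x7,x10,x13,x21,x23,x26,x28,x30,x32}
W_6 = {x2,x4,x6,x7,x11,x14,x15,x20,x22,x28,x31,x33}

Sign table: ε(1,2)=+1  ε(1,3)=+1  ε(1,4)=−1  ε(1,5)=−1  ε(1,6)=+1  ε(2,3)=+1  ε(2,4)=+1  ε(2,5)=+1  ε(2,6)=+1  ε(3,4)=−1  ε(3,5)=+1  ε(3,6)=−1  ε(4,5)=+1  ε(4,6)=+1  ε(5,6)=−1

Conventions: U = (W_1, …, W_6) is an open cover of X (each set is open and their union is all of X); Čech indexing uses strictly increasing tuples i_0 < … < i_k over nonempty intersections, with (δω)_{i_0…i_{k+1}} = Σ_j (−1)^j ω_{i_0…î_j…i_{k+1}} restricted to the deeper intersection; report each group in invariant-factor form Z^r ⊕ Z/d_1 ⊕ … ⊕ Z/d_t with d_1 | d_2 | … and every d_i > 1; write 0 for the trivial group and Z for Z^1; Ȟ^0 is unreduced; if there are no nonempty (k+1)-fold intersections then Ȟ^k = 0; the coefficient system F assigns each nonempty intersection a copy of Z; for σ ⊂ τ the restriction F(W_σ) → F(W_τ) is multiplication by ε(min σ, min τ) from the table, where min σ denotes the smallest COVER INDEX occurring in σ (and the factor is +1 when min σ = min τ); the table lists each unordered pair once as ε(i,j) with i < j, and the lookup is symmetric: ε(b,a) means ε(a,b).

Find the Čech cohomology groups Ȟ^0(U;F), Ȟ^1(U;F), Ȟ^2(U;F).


Ȟ^0 ≅ 0, Ȟ^1 ≅ Z/2 and Ȟ^2 ≅ Z

intersection data:
  W12={x16,x27,x33} W13={x19,x25,x27} W14={x19,x32,x34} W15={x2,x13,x32} W16={x2,x31,x33} W23={x1,x10,x27,x35} W24={x3,x20,x29} W25={x3,x10,x23} W26={x20,x22,x33} W34={x8,x11,x19} W35={x10,x28,x30} W36={x11,x15,x28} W45={x3,x5,x32} W46={x11,x14,x20} W56={x2,x7,x28}
  W123={x27} W126={x33} W134={x19} W145={x32} W156={x2} W235={x10} W245={x3} W246={x20} W346={x11} W356={x28}
C dims 6,15,10; δ0: rk 6, SNF 1^5·2; δ1: rk 9, SNF 1^9
Ȟ^0 = (6 − 6) − 0 = 0, so Ȟ^0 ≅ 0
Ȟ^1 = (15 − 9) − 6 = 0 plus torsion [2], so Ȟ^1 ≅ Z/2
Ȟ^2 = (10 − 0) − 9 = 1, so Ȟ^2 ≅ Z


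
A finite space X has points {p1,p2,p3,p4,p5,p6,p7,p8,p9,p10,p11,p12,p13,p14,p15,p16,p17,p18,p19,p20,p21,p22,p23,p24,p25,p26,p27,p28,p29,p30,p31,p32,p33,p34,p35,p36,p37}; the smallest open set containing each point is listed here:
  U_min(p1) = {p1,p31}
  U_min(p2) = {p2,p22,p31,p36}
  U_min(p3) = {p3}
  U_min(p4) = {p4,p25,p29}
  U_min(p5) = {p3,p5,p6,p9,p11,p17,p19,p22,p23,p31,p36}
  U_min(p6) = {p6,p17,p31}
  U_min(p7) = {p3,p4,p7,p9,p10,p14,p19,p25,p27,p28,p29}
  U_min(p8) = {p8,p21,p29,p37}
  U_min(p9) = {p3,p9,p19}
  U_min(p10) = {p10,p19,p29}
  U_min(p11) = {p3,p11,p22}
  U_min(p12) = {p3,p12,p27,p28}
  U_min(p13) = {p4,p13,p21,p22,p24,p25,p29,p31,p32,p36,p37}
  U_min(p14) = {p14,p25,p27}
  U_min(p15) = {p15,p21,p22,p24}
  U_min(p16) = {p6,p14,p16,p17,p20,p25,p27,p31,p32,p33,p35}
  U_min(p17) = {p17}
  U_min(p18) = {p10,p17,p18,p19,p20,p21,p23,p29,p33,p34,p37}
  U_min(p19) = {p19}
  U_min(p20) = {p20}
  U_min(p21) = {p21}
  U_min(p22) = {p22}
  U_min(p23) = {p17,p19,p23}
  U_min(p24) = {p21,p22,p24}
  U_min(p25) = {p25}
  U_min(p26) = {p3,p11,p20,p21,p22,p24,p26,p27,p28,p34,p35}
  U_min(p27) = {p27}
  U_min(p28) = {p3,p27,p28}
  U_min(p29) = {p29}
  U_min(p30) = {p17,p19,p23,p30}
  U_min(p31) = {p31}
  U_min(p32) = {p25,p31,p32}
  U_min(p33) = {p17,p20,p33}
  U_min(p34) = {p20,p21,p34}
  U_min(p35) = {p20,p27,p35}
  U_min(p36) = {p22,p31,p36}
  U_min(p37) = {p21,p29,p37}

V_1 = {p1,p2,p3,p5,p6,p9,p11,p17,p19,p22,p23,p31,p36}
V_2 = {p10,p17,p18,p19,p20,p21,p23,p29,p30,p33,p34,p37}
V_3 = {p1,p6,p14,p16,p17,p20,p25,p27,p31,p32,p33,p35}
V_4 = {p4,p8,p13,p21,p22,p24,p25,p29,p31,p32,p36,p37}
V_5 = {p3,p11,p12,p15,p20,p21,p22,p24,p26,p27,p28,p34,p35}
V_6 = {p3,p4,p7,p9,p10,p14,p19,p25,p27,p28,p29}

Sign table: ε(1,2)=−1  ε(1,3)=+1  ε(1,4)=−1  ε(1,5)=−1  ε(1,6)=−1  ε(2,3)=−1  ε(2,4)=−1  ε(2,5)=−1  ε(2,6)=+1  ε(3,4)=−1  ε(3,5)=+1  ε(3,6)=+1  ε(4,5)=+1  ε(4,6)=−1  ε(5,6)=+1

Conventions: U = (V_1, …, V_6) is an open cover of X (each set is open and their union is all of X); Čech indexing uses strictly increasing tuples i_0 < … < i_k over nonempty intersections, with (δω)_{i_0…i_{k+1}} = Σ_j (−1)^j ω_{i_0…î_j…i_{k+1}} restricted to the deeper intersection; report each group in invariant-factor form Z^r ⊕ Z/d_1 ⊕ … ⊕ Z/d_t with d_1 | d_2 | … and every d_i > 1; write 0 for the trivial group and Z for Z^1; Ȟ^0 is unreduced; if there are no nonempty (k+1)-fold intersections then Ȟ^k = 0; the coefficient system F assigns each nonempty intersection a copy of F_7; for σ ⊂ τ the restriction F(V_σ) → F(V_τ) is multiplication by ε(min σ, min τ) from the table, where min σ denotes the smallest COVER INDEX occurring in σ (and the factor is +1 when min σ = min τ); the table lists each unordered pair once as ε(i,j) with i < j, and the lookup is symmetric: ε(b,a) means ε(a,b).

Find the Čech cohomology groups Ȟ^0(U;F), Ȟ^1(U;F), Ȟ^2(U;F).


nerve simplices:
  V12={p17,p19,p23} V13={p1,p6,p17,p31} V14={p22,p31,p36} V15={p3,p11,p22} V16={p3,p9,p19} V23={p17,p20,p33} V24={p21,p29,p37} V25={p20,p21,p34} V26={p10,p19,p29} V34={p25,p31,p32} V35={p20,p27,p35} V36={p14,p25,p27} V45={p21,p22,p24} V46={p4,p25,p29} V56={p3,p27,p28}
  V123={p17} V126={p19} V134={p31} V145={p22} V156={p3} V235={p20} V245={p21} V246={p29} V346={p25} V356={p27}
C dims 6,15,10; δ0: rk_F7 6; δ1: rk_F7 9
degree 0: 6−6−0 = 0 → Ȟ^0 ≅ 0
degree 1: 15−9−6 = 0 → Ȟ^1 ≅ 0
degree 2: 10−0−9 = 1 → Ȟ^2 ≅ Z/7

Ȟ^0 ≅ 0,  Ȟ^1 ≅ 0,  Ȟ^2 ≅ Z/7


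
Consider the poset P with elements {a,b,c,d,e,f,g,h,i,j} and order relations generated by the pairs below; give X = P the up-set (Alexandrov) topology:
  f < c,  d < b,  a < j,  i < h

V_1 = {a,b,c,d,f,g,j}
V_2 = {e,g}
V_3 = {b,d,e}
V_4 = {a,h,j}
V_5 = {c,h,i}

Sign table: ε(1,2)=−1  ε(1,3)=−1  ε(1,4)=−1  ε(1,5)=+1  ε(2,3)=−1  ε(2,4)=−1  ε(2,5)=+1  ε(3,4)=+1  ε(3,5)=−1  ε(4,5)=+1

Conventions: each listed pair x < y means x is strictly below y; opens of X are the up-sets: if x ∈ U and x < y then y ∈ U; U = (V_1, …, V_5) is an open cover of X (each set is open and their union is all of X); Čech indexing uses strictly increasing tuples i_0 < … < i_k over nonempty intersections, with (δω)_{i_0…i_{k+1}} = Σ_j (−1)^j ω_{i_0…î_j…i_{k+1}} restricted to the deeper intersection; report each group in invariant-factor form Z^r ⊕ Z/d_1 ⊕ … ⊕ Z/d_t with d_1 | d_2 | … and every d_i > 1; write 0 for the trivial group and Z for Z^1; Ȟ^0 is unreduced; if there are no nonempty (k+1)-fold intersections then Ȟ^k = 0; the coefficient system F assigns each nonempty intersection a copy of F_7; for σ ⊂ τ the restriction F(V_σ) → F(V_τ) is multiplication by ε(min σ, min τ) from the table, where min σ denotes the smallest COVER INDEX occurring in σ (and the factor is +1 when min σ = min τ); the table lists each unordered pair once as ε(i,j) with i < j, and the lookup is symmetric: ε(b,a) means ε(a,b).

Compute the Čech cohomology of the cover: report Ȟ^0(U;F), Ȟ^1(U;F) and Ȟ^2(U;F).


nonempty intersections:
  V12={g} V13={b,d} V14={a,j} V15={c} V23={e} V45={h}
C dims 5,6; δ0: rk_F7 5
Ȟ^0: (5−5)−0=0 ⇒ 0
Ȟ^1: (6−0)−5=1 ⇒ Z/7
Ȟ^2: (0−0)−0=0 ⇒ 0

Ȟ^0 = 0,  Ȟ^1 = Z/7,  Ȟ^2 = 0


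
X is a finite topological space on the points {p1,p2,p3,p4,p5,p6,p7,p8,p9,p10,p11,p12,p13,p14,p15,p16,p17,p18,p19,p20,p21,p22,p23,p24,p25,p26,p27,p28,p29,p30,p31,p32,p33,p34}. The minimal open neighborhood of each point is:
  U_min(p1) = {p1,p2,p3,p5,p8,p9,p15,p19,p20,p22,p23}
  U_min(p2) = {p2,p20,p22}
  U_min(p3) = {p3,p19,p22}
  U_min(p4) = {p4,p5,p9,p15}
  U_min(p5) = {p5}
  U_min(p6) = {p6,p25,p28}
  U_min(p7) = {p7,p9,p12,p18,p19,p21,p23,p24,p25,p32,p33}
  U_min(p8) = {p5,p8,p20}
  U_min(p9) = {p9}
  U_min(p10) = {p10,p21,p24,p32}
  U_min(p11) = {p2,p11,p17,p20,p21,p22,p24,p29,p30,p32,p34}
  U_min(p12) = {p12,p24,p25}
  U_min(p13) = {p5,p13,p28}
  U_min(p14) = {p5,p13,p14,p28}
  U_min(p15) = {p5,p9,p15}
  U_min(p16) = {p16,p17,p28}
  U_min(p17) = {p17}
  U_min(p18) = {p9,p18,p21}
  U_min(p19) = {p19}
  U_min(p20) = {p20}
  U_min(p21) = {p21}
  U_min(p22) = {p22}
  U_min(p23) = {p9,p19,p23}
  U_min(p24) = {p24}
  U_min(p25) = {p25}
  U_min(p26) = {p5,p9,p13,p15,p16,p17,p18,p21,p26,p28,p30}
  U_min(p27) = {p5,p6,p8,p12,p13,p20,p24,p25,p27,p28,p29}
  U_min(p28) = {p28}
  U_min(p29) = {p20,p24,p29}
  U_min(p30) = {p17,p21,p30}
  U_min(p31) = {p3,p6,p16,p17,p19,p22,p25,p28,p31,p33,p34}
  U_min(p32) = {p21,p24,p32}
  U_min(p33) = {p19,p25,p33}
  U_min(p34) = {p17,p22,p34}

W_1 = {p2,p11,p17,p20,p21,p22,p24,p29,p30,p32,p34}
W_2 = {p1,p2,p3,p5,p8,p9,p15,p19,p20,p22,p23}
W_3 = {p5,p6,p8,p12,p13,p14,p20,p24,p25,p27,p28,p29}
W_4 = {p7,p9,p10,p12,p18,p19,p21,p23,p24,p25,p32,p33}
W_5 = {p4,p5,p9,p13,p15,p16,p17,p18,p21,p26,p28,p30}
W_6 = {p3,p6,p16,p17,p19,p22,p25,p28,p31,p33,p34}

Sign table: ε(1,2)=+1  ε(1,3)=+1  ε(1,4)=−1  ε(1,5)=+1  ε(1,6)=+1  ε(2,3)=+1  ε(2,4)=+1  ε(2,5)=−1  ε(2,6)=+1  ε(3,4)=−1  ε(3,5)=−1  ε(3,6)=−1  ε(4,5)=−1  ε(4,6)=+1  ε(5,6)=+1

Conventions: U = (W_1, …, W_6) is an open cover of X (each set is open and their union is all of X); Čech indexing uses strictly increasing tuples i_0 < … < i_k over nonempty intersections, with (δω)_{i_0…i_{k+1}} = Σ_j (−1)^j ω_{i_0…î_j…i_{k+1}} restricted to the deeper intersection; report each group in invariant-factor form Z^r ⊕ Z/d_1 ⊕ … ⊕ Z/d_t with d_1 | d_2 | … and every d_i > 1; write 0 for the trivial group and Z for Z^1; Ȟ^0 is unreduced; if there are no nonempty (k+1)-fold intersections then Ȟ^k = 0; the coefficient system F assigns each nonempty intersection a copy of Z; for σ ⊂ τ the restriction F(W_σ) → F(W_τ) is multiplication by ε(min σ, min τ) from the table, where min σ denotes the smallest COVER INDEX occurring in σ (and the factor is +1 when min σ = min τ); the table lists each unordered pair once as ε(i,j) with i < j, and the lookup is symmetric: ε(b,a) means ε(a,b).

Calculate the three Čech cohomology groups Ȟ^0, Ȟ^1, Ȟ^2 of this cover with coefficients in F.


nonempty overlaps:
  W12={p2,p20,p22} W13={p20,p24,p29} W14={p21,p24,p32} W15={p17,p21,p30} W16={p17,p22,p34} W23={p5,p8,p20} W24={p9,p19,p23} W25={p5,p9,p15} W26={p3,p19,p22} W34={p12,p24,p25} W35={p5,p13,p28} W36={p6,p25,p28} W45={p9,p18,p21} W46={p19,p25,p33} W56={p16,p17,p28}
  W123={p20} W126={p22} W134={p24} W145={p21} W156={p17} W235={p5} W245={p9} W246={p19} W346={p25} W356={p28}
C dims 6,15,10; δ0: rk 6, SNF 1^5·2; δ1: rk 9, SNF 1^9
degree 0: 6−6−0 = 0 → Ȟ^0 ≅ 0
degree 1: 15−9−6 = 0 plus torsion [2] → Ȟ^1 ≅ Z/2
degree 2: 10−0−9 = 1 → Ȟ^2 ≅ Z

Ȟ^0 = 0, Ȟ^1 = Z/2 and Ȟ^2 = Z


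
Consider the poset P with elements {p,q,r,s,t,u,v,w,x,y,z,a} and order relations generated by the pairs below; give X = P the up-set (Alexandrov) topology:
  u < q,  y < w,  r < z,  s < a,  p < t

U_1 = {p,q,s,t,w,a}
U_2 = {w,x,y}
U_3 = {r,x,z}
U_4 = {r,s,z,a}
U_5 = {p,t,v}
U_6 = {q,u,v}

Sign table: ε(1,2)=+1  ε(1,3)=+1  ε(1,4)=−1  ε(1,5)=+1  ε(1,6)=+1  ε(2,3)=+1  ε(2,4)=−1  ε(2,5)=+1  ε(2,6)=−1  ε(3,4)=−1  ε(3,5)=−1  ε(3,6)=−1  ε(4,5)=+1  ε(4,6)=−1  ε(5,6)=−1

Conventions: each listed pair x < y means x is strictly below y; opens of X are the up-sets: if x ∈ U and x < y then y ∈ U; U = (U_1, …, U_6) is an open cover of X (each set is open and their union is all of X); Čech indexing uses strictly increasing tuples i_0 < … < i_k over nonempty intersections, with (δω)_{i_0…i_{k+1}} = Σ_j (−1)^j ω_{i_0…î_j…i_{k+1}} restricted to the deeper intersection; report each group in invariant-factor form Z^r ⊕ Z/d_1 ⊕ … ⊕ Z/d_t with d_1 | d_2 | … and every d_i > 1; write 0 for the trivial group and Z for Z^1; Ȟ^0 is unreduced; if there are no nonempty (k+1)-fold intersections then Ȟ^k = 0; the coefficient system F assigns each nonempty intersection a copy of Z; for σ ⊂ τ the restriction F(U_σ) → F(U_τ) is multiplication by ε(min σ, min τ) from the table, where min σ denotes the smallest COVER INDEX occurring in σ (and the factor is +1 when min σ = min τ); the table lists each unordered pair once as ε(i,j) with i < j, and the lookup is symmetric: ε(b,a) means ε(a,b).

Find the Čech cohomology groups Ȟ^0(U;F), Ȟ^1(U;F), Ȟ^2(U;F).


intersection data:
  U12={w} U14={s,a} U15={p,t} U16={q} U23={x} U34={r,z} U56={v}
C dims 6,7; δ0: rk 6, SNF 1^5·2
Ȟ^0 = (6 − 6) − 0 = 0, so Ȟ^0 ≅ 0
Ȟ^1 = (7 − 0) − 6 = 1 plus torsion [2], so Ȟ^1 ≅ Z ⊕ Z/2
Ȟ^2 = (0 − 0) − 0 = 0, so Ȟ^2 ≅ 0

Ȟ^0 ≅ 0, Ȟ^1 ≅ Z ⊕ Z/2 and Ȟ^2 ≅ 0


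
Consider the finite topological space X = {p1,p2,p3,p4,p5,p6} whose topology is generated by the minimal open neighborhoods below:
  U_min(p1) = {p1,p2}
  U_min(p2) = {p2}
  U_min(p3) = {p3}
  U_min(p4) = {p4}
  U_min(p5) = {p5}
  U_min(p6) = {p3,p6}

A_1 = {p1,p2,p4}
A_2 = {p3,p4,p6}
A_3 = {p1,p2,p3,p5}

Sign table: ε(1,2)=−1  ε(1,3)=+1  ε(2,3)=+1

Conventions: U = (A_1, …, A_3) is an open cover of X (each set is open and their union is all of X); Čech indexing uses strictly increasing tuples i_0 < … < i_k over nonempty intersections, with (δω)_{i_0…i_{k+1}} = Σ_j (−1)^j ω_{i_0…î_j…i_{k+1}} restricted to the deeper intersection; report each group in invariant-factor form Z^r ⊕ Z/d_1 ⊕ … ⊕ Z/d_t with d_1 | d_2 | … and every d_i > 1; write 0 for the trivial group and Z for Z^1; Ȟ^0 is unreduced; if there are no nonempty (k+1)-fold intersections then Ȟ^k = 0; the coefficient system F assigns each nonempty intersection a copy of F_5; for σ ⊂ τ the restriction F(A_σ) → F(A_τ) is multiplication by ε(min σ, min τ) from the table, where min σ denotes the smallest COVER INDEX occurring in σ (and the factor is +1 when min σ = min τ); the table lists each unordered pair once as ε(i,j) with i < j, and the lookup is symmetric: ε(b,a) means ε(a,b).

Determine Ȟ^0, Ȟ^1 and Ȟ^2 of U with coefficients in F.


Ȟ^0 = 0, Ȟ^1 = 0, Ȟ^2 = 0

nonempty overlaps:
  A12={p4} A13={p1,p2} A23={p3}
C dims 3,3; δ0: rk_F5 3
degree 0: 3−3−0 = 0 → Ȟ^0 ≅ 0
degree 1: 3−0−3 = 0 → Ȟ^1 ≅ 0
degree 2: 0−0−0 = 0 → Ȟ^2 ≅ 0


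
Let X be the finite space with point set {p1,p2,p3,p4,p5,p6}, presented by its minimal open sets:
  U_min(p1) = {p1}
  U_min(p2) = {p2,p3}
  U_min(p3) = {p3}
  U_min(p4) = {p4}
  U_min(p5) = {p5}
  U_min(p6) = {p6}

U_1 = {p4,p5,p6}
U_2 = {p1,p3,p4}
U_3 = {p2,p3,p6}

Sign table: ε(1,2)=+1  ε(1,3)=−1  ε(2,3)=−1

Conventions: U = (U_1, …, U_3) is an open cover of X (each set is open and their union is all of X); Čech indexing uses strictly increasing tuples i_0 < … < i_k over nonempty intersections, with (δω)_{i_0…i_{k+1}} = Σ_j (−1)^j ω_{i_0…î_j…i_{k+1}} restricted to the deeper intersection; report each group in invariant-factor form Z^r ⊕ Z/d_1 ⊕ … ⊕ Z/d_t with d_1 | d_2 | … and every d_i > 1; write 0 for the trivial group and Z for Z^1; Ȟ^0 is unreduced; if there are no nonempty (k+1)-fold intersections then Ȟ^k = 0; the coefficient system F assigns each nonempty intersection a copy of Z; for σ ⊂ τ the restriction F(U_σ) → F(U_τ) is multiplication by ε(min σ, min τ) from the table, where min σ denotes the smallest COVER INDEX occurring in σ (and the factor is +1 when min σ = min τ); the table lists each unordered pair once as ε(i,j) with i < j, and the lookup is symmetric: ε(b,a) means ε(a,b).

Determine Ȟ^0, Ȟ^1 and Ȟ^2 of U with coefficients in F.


Ȟ^0(U;F) ≅ Z,  Ȟ^1(U;F) ≅ Z,  Ȟ^2(U;F) ≅ 0

nerve of the cover:
  U12={p4} U13={p6} U23={p3}
C dims 3,3; δ0: rk 2, SNF 1^2
Ȟ^0 = (3 − 2) − 0 = 1, so Ȟ^0 ≅ Z
Ȟ^1 = (3 − 0) − 2 = 1, so Ȟ^1 ≅ Z
Ȟ^2 = (0 − 0) − 0 = 0, so Ȟ^2 ≅ 0


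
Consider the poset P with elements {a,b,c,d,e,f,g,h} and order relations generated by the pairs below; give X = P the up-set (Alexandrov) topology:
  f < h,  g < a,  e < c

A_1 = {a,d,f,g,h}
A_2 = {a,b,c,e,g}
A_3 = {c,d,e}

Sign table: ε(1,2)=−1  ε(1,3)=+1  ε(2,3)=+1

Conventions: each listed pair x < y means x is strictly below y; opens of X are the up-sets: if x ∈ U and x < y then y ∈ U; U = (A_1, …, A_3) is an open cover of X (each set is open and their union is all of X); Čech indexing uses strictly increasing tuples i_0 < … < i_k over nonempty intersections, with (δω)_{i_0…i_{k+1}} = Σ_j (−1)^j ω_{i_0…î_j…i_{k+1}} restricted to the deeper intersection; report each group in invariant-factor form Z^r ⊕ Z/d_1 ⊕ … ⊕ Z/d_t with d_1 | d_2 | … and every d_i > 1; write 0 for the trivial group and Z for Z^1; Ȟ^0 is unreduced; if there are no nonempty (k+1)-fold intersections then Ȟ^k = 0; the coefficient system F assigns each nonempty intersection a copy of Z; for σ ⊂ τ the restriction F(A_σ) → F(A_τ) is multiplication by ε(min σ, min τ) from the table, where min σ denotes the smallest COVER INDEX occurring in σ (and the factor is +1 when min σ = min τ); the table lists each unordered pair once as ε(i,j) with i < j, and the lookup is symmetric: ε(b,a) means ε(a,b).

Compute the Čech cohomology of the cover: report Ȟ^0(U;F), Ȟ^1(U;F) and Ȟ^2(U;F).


Ȟ^0 ≅ 0; Ȟ^1 ≅ Z/2; Ȟ^2 ≅ 0

nonempty overlaps:
  A12={a,g} A13={d} A23={c,e}
C dims 3,3; δ0: rk 3, SNF 1^2·2
degree 0: 3−3−0 = 0 → Ȟ^0 ≅ 0
degree 1: 3−0−3 = 0 plus torsion [2] → Ȟ^1 ≅ Z/2
degree 2: 0−0−0 = 0 → Ȟ^2 ≅ 0


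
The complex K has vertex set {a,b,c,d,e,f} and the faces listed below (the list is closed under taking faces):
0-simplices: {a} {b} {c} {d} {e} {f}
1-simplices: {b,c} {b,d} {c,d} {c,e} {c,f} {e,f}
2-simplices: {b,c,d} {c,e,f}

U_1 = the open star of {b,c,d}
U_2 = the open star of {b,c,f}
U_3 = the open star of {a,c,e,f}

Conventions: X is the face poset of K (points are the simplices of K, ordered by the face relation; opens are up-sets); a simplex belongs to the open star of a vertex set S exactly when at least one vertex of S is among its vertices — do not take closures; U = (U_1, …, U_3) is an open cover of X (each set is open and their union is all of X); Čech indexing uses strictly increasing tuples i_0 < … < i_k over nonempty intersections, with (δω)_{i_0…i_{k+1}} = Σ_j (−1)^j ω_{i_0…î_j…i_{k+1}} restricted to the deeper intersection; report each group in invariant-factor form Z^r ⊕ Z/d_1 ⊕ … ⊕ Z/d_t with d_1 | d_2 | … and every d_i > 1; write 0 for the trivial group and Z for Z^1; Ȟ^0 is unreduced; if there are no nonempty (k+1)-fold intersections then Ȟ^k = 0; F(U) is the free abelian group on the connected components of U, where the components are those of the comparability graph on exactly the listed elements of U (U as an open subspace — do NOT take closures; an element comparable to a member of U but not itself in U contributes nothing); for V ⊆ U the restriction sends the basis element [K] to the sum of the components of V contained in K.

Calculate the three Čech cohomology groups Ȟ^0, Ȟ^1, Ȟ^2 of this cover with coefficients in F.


cover nerve:
  U1={{b},{c},{d},{b,c},{b,d},{c,d},{c,e},{c,f},{b,c,d},{c,e,f}} U2={{b},{c},{f},{b,c},{b,d},{c,d},{c,e},{c,f},{e,f},{b,c,d},{c,e,f}} U3={{a},{c},{e},{f},{b,c},{c,d},{c,e},{c,f},{e,f},{b,c,d},{c,e,f}}
  U12={{b},{c},{b,c},{b,d},{c,d},{c,e},{c,f},{b,c,d},{c,e,f}} U13={{c},{b,c},{c,d},{c,e},{c,f},{b,c,d},{c,e,f}} U23={{c},{f},{b,c},{c,d},{c,e},{c,f},{e,f},{b,c,d},{c,e,f}}
  U123={{c},{b,c},{c,d},{c,e},{c,f},{b,c,d},{c,e,f}}
components per intersection:
  U1: {{b},{c},{d},{b,c},{b,d},{c,d},{c,e},{c,f},{b,c,d},{c,e,f}}
  U2: {{b},{c},{f},{b,c},{b,d},{c,d},{c,e},{c,f},{e,f},{b,c,d},{c,e,f}}
  U3: {{a}} {{c},{e},{f},{b,c},{c,d},{c,e},{c,f},{e,f},{b,c,d},{c,e,f}}
  U12: {{b},{c},{b,c},{b,d},{c,d},{c,e},{c,f},{b,c,d},{c,e,f}}
  U13: {{c},{b,c},{c,d},{c,e},{c,f},{b,c,d},{c,e,f}}
  U23: {{c},{f},{b,c},{c,d},{c,e},{c,f},{e,f},{b,c,d},{c,e,f}}
  U123: {{c},{b,c},{c,d},{c,e},{c,f},{b,c,d},{c,e,f}}
C dims 4,3,1; δ0: rk 2, SNF 1^2; δ1: rk 1, SNF 1^1
Ȟ^0: (4−2)−0=2 ⇒ Z^2
Ȟ^1: (3−1)−2=0 ⇒ 0
Ȟ^2: (1−0)−1=0 ⇒ 0

Ȟ^0 ≅ Z^2, Ȟ^1 ≅ 0 and Ȟ^2 ≅ 0


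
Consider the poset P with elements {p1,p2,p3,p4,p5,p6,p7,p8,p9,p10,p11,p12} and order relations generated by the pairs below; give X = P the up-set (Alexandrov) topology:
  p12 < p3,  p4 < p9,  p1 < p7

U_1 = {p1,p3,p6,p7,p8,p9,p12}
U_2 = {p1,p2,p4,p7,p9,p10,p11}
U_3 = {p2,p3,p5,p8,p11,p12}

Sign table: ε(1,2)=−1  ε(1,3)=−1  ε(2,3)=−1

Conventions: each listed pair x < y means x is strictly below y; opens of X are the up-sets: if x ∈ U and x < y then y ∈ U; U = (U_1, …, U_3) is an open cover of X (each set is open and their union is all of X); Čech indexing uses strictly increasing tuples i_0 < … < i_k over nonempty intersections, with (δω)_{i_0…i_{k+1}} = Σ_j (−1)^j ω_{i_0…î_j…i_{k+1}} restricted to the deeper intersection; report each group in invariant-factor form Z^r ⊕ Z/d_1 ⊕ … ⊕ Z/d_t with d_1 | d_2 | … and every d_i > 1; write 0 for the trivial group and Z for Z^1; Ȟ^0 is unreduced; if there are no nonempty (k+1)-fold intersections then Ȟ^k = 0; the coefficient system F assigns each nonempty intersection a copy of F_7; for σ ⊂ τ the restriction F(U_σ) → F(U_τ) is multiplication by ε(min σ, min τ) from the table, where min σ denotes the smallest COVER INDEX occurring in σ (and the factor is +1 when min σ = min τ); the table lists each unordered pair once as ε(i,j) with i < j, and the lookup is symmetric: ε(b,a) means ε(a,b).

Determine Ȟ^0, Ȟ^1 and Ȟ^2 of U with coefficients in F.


intersection data:
  U12={p1,p7,p9} U13={p3,p8,p12} U23={p2,p11}
C dims 3,3; δ0: rk_F7 3
Ȟ^0 = (3 − 3) − 0 = 0, so Ȟ^0 ≅ 0
Ȟ^1 = (3 − 0) − 3 = 0, so Ȟ^1 ≅ 0
Ȟ^2 = (0 − 0) − 0 = 0, so Ȟ^2 ≅ 0

Ȟ^0 = 0, Ȟ^1 = 0 and Ȟ^2 = 0


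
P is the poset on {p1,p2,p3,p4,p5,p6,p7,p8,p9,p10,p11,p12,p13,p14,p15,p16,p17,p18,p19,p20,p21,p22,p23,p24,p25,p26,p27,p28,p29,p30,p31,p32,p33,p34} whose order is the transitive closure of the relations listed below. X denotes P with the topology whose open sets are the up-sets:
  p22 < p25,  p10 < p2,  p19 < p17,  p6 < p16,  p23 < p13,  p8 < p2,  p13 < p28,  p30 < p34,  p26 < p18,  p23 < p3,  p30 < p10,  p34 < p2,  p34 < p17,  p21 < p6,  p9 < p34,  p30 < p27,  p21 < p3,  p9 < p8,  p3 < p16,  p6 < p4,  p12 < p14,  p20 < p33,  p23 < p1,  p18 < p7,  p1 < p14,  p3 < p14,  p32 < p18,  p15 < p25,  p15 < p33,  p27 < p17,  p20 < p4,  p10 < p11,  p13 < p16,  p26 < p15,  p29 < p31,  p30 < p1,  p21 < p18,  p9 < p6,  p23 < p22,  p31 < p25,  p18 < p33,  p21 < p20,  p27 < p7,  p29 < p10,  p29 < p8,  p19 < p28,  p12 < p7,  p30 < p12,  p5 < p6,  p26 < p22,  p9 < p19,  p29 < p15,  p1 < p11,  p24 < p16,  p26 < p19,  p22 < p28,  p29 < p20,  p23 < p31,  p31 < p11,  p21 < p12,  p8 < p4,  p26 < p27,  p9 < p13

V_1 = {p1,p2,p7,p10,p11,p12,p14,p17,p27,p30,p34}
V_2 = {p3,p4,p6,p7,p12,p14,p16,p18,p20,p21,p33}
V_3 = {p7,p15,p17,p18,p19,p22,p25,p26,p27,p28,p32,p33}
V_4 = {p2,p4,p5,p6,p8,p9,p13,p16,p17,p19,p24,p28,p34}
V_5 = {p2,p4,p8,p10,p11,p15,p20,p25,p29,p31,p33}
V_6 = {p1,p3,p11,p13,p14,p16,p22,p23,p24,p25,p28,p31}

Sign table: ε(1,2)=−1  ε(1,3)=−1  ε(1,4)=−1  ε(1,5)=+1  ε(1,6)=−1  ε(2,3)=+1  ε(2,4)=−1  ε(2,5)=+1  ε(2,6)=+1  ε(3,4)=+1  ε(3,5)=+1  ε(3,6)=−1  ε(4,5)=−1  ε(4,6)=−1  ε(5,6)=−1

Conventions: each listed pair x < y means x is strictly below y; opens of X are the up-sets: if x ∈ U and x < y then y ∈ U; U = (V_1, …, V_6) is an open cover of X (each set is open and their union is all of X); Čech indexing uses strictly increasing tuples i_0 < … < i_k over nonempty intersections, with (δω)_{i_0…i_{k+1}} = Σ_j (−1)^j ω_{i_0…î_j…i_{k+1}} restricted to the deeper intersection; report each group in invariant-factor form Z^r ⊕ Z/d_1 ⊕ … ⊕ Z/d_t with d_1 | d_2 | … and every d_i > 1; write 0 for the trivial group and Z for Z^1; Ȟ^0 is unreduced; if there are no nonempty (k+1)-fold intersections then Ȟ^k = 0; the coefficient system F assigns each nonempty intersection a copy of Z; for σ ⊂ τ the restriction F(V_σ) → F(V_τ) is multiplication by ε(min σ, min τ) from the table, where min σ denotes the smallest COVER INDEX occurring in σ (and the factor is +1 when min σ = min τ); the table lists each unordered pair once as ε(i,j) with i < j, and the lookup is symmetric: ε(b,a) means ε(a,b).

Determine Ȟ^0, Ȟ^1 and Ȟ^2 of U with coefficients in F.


Ȟ^0 ≅ 0, Ȟ^1 ≅ Z/2 and Ȟ^2 ≅ Z

cover nerve:
  V12={p7,p12,p14} V13={p7,p17,p27} V14={p2,p17,p34} V15={p2,p10,p11} V16={p1,p11,p14} V23={p7,p18,p33} V24={p4,p6,p16} V25={p4,p20,p33} V26={p3,p14,p16} V34={p17,p19,p28} V35={p15,p25,p33} V36={p22,p25,p28} V45={p2,p4,p8} V46={p13,p16,p24,p28} V56={p11,p25,p31}
  V123={p7} V126={p14} V134={p17} V145={p2} V156={p11} V235={p33} V245={p4} V246={p16} V346={p28} V356={p25}
C dims 6,15,10; δ0: rk 6, SNF 1^5·2; δ1: rk 9, SNF 1^9
Ȟ^0: (6−6)−0=0 ⇒ 0
Ȟ^1: (15−9)−6=0 plus torsion [2] ⇒ Z/2
Ȟ^2: (10−0)−9=1 ⇒ Z


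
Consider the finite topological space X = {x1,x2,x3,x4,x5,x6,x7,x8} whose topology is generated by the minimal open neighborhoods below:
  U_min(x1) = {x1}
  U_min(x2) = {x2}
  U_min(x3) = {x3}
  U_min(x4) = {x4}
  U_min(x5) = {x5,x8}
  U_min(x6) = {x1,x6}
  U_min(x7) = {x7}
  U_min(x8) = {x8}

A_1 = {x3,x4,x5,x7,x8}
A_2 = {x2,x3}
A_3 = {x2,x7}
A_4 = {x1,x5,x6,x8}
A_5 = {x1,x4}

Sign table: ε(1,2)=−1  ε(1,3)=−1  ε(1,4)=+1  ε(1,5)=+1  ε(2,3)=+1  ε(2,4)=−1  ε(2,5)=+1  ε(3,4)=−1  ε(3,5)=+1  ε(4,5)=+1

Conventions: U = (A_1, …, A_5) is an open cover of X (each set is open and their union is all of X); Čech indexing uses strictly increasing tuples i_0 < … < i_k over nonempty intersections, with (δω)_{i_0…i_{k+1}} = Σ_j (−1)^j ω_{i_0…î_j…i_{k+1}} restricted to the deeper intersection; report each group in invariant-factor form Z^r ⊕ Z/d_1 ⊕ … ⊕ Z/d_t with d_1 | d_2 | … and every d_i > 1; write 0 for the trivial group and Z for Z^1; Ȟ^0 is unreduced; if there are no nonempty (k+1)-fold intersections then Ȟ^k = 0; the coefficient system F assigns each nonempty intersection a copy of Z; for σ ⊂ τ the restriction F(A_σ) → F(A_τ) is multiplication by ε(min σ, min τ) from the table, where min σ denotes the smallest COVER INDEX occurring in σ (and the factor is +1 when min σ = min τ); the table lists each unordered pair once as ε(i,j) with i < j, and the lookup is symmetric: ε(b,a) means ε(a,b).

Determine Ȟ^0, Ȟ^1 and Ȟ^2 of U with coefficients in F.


Ȟ^0 ≅ Z; Ȟ^1 ≅ Z^2; Ȟ^2 ≅ 0

nonempty overlaps:
  A12={x3} A13={x7} A14={x5,x8} A15={x4} A23={x2} A45={x1}
C dims 5,6; δ0: rk 4, SNF 1^4
degree 0: 5−4−0 = 1 → Ȟ^0 ≅ Z
degree 1: 6−0−4 = 2 → Ȟ^1 ≅ Z^2
degree 2: 0−0−0 = 0 → Ȟ^2 ≅ 0
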